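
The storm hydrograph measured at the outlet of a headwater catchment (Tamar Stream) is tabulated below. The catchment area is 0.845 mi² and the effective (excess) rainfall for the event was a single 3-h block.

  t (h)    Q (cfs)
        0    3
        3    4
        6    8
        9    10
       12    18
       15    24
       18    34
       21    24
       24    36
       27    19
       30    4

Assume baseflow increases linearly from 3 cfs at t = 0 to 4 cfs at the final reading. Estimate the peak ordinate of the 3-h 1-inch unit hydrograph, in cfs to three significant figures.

Direct runoff: 0.00, 0.90, 4.80, 6.70, 14.60, 20.50, 30.40, 20.30, 32.20, 15.10, 0.00 cfs; ΣQ_DR = 145.5 cfs, peak = 32.20 cfs.
Runoff depth d = ΣQ_DR·Δt / A = 145.5 × 10800 / (0.845 mi²) = 0.8005 in.
The 1-inch UH is the DRH scaled by (1 in)/d, so U_p = 32.20 × 1/0.8005 = 40.2 cfs.

U_p ≈ 40.2 cfs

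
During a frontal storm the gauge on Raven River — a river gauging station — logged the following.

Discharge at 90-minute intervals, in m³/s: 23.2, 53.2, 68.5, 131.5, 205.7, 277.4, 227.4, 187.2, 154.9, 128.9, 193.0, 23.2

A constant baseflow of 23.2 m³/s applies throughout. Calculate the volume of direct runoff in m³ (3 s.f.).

V ≈ 7.54 × 10^6 m³

Direct-runoff ordinates (Q − Q_b): 0.0, 30.0, 45.3, 108.3, 182.5, 254.2, 204.2, 164.0, 131.7, 105.7, 169.8, 0.0 m³/s.
ΣQ_DR = 1396 m³/s.
With Δt = 1.5 h = 5400 s, V = ΣQ_DR · Δt = 1396 × 5400 = 7.54 × 10^6 m³.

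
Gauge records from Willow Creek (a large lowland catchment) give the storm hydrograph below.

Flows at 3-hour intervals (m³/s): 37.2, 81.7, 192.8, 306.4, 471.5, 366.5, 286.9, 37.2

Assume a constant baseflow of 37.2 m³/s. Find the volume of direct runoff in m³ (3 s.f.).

V ≈ 1.60 × 10^7 m³

Direct-runoff ordinates (Q − Q_b): 0.0, 44.5, 155.6, 269.2, 434.3, 329.3, 249.7, 0.0 m³/s.
ΣQ_DR = 1483 m³/s.
With Δt = 3 h = 10800 s, V = ΣQ_DR · Δt = 1483 × 10800 = 1.60 × 10^7 m³.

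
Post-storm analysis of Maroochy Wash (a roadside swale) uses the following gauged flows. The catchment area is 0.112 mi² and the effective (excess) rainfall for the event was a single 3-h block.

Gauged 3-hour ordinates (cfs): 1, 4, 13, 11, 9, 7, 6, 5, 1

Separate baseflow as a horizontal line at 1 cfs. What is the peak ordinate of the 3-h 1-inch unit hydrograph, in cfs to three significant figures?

U_p ≈ 6.02 cfs

Direct runoff: 0.0, 3.0, 12.0, 10.0, 8.0, 6.0, 5.0, 4.0, 0.0 cfs; ΣQ_DR = 48.00 cfs, peak = 12.0 cfs.
Runoff depth d = ΣQ_DR·Δt / A = 48.00 × 10800 / (0.112 mi²) = 1.992 in.
The 1-inch UH is the DRH scaled by (1 in)/d, so U_p = 12.0 × 1/1.992 = 6.02 cfs.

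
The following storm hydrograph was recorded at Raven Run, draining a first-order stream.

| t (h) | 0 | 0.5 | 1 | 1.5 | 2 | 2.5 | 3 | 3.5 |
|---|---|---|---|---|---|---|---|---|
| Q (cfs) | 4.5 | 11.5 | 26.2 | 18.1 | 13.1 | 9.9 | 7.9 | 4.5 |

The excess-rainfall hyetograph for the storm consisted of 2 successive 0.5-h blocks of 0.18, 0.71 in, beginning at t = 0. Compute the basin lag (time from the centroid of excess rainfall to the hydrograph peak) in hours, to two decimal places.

Centroid of excess rainfall: t_c = Σ P_i·t̄_i / ΣP_i = 0.6489 h (block centres at 0.25, 0.75 h).
Hydrograph peak occurs at t = 1 h, so basin lag t_L = 1 − 0.6489 = 0.35 h.

t_L ≈ 0.35 h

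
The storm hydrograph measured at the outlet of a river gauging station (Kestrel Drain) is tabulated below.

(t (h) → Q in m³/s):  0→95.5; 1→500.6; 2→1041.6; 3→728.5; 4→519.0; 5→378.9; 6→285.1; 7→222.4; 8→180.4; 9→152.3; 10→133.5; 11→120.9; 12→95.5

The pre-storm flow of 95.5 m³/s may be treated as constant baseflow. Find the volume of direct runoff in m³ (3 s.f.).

V ≈ 1.16 × 10^7 m³

Direct-runoff ordinates (Q − Q_b): 0.0, 405.1, 946.1, 633.0, 423.5, 283.4, 189.6, 126.9, 84.9, 56.8, 38.0, 25.4, 0.0 m³/s.
ΣQ_DR = 3213 m³/s.
With Δt = 1 h = 3600 s, V = ΣQ_DR · Δt = 3213 × 3600 = 1.16 × 10^7 m³.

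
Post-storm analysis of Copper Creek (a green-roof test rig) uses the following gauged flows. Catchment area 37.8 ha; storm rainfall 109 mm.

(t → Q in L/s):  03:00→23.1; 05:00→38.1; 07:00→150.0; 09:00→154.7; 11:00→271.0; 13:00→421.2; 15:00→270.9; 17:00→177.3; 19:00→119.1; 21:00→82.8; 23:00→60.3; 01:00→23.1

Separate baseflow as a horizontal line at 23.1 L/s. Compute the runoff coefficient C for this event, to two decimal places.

ΣQ_DR = 1514 L/s; V = ΣQ_DR·Δt = 1.090 × 10^7 L.
Runoff depth d = V / A = 28.85 mm.
C = d / P = 28.85 / 109 = 0.26.

C ≈ 0.26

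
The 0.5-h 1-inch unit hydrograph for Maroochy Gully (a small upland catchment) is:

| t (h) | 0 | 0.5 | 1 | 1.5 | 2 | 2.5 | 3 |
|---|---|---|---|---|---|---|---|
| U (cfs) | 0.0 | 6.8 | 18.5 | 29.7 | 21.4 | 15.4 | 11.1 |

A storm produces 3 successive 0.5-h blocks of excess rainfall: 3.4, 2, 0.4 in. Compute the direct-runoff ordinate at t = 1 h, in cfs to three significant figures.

Q ≈ 76.5 cfs

By discrete convolution, Q_j = Σ (P_i / 1 in) · U_{j−i}.
At t = 1 h (j=2): Q = (3.4/1)·18.5 + (2/1)·6.8 + (0.4/1)·0.0 = 76.5 cfs.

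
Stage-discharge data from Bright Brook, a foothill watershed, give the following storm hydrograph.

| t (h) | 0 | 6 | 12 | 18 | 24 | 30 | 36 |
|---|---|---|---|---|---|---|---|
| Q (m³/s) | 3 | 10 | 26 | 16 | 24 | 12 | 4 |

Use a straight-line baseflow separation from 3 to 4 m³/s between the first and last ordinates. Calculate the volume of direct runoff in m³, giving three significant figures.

Direct-runoff ordinates (Q − Q_b): 0.00, 6.83, 22.67, 12.50, 20.33, 8.17, 0.00 m³/s.
ΣQ_DR = 70.50 m³/s.
With Δt = 6 h = 21600 s, V = ΣQ_DR · Δt = 70.50 × 21600 = 1.52 × 10^6 m³.

V ≈ 1.52 × 10^6 m³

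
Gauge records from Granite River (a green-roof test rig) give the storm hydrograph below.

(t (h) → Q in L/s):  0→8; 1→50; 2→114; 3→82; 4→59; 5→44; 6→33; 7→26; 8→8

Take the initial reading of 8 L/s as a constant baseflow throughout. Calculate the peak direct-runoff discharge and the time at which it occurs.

Q_p = 106.0 L/s at t = 2 h

Subtracting baseflow gives direct-runoff ordinates: 0.0, 42.0, 106.0, 74.0, 51.0, 36.0, 25.0, 18.0, 0.0 L/s.
The maximum is 106.0 L/s, occurring at the reading for t = 2 h.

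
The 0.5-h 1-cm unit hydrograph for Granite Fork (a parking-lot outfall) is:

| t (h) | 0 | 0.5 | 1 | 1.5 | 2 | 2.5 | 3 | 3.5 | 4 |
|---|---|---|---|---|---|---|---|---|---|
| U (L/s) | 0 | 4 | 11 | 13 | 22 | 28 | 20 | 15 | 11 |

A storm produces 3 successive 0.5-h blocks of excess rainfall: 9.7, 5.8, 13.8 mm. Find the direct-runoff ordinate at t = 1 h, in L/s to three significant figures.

Q ≈ 13.0 L/s

By discrete convolution, Q_j = Σ (P_i / 10 mm) · U_{j−i}.
At t = 1 h (j=2): Q = (9.7/10)·11 + (5.8/10)·4 + (13.8/10)·0 = 13.0 L/s.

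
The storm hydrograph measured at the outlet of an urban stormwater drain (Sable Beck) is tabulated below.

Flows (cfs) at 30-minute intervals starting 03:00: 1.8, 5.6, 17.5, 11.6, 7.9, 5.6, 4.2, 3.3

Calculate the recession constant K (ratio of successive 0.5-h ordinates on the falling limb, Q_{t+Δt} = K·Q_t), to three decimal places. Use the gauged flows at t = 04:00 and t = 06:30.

K ≈ 0.716

Using the recession-limb readings at t = 04:00 and t = 06:30: Q falls from 17.5 to 3.3 cfs over 5 intervals.
K = (Q₂/Q₁)^(1/5) = (3.3/17.5)^(1/5) = 0.716.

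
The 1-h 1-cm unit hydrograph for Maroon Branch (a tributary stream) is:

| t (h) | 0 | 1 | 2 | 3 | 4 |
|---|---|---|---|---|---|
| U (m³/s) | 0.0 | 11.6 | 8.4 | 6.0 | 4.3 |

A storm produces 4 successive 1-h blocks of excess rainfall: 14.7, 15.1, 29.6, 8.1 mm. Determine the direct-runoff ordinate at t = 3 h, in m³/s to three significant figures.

Q ≈ 55.8 m³/s

By discrete convolution, Q_j = Σ (P_i / 10 mm) · U_{j−i}.
At t = 3 h (j=3): Q = (14.7/10)·6.0 + (15.1/10)·8.4 + (29.6/10)·11.6 + (8.1/10)·0.0 = 55.8 m³/s.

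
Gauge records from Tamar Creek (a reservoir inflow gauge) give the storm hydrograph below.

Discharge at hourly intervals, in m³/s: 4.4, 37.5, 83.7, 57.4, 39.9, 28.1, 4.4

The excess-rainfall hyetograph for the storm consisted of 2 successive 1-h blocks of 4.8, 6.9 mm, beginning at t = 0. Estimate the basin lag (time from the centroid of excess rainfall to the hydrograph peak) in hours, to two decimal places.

Centroid of excess rainfall: t_c = Σ P_i·t̄_i / ΣP_i = 1.0897 h (block centres at 0.5, 1.5 h).
Hydrograph peak occurs at t = 2 h, so basin lag t_L = 2 − 1.0897 = 0.91 h.

t_L ≈ 0.91 h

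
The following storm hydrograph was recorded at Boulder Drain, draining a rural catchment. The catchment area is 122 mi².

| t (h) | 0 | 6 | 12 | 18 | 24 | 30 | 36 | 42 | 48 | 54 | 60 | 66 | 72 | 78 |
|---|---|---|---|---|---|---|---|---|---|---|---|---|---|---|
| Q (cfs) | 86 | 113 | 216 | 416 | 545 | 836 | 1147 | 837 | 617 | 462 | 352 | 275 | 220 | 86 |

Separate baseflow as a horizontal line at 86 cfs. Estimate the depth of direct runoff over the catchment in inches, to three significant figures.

Direct runoff: 0.0, 27.0, 130.0, 330.0, 459.0, 750.0, 1061.0, 751.0, 531.0, 376.0, 266.0, 189.0, 134.0, 0.0 cfs; ΣQ_DR = 5004 cfs.
V = ΣQ_DR · Δt = 5004 × 21600 s = 1.081 × 10^8 ft³.
Over A = 122 mi², depth = V / A = 0.381 in.

d ≈ 0.381 in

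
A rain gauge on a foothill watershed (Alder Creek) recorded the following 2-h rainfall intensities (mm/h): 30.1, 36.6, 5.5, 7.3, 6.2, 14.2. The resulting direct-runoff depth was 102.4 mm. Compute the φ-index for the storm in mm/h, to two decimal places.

Only the 3 blocks with intensity above φ contribute runoff: 30.1, 36.6, 14.2 mm/h.
Σ(I−φ)·Δt = d  ⇒  (30.1+36.6+14.2 − 3φ)·2 = 102.4
φ = (80.90 − 102.4/2) / 3 = 9.90 mm/h.

φ ≈ 9.90 mm/h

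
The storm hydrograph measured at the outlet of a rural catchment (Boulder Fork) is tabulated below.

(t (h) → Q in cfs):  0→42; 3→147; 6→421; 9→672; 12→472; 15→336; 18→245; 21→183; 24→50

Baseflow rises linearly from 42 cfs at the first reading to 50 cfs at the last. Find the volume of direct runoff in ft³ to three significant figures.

Direct-runoff ordinates (Q − Q_b): 0.00, 104.00, 377.00, 627.00, 426.00, 289.00, 197.00, 134.00, 0.00 cfs.
ΣQ_DR = 2154 cfs.
With Δt = 3 h = 10800 s, V = ΣQ_DR · Δt = 2154 × 10800 = 2.33 × 10^7 ft³.

V ≈ 2.33 × 10^7 ft³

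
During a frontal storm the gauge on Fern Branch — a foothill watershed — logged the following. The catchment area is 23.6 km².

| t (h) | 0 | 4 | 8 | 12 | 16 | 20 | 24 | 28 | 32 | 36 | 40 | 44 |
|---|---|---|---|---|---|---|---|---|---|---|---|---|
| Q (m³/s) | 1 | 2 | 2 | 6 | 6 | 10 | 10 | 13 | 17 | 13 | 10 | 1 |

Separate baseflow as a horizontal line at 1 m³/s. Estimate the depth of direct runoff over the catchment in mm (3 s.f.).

Direct runoff: 0.0, 1.0, 1.0, 5.0, 5.0, 9.0, 9.0, 12.0, 16.0, 12.0, 9.0, 0.0 m³/s; ΣQ_DR = 79.00 m³/s.
V = ΣQ_DR · Δt = 79.00 × 14400 s = 1.138 × 10^6 m³.
Over A = 23.6 km², depth = V / A = 48.2 mm.

d ≈ 48.2 mm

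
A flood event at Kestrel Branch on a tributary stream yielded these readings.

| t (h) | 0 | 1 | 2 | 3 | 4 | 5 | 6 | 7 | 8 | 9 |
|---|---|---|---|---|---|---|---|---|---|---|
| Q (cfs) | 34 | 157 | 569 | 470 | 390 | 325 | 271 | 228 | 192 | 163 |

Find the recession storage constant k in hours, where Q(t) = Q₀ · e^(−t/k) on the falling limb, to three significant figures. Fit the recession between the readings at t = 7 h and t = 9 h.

On the falling limb, Q drops from 228 to 163 cfs between t = 7 h and t = 9 h (Δt = 2 h).
k = −Δt / ln(Q₂/Q₁) = −2 / ln(163/228) = 5.96 h.

k ≈ 5.96 h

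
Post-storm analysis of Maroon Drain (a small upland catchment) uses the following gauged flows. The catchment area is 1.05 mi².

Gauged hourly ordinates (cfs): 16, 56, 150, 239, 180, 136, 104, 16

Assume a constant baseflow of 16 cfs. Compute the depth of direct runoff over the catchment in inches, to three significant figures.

Direct runoff: 0.0, 40.0, 134.0, 223.0, 164.0, 120.0, 88.0, 0.0 cfs; ΣQ_DR = 769.0 cfs.
V = ΣQ_DR · Δt = 769.0 × 3600 s = 2.768 × 10^6 ft³.
Over A = 1.05 mi², depth = V / A = 1.13 in.

d ≈ 1.13 in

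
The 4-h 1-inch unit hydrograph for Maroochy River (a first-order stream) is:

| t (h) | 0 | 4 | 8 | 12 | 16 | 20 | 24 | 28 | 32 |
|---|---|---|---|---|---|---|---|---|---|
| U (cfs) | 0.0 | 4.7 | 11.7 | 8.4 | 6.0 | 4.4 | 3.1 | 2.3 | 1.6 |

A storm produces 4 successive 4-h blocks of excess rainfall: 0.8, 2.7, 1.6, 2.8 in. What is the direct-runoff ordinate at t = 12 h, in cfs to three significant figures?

Q ≈ 45.8 cfs

By discrete convolution, Q_j = Σ (P_i / 1 in) · U_{j−i}.
At t = 12 h (j=3): Q = (0.8/1)·8.4 + (2.7/1)·11.7 + (1.6/1)·4.7 + (2.8/1)·0.0 = 45.8 cfs.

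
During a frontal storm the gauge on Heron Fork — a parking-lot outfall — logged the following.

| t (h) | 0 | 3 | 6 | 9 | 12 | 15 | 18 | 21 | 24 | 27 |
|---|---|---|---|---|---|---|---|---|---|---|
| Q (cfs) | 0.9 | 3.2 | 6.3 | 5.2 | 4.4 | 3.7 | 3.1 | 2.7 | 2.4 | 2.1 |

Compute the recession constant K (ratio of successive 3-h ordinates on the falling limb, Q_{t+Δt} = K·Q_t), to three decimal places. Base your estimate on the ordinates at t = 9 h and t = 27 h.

Using the recession-limb readings at t = 9 h and t = 27 h: Q falls from 5.2 to 2.1 cfs over 6 intervals.
K = (Q₂/Q₁)^(1/6) = (2.1/5.2)^(1/6) = 0.860.

K ≈ 0.860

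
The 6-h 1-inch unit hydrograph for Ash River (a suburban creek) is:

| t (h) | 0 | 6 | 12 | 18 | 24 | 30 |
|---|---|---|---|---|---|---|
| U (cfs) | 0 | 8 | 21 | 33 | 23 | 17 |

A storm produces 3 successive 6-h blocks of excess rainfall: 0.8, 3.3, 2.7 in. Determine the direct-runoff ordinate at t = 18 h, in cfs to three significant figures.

By discrete convolution, Q_j = Σ (P_i / 1 in) · U_{j−i}.
At t = 18 h (j=3): Q = (0.8/1)·33 + (3.3/1)·21 + (2.7/1)·8 = 117 cfs.

Q ≈ 117 cfs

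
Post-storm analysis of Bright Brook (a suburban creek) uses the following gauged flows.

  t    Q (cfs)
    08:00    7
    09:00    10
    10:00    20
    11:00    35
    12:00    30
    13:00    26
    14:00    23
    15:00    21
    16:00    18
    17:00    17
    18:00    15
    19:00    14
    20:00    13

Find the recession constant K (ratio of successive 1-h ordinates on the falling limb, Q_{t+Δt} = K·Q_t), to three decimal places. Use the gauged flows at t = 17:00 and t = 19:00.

Using the recession-limb readings at t = 17:00 and t = 19:00: Q falls from 17 to 14 cfs over 2 intervals.
K = (Q₂/Q₁)^(1/2) = (14/17)^(1/2) = 0.907.

K ≈ 0.907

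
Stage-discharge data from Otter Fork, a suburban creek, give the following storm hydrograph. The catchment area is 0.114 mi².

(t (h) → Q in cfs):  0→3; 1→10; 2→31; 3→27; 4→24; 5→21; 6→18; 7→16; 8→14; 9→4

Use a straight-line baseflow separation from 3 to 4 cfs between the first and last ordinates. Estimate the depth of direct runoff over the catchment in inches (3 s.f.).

Direct runoff: 0.00, 6.89, 27.78, 23.67, 20.56, 17.44, 14.33, 12.22, 10.11, 0.00 cfs; ΣQ_DR = 133.0 cfs.
V = ΣQ_DR · Δt = 133.0 × 3600 s = 4.788 × 10^5 ft³.
Over A = 0.114 mi², depth = V / A = 1.81 in.

d ≈ 1.81 in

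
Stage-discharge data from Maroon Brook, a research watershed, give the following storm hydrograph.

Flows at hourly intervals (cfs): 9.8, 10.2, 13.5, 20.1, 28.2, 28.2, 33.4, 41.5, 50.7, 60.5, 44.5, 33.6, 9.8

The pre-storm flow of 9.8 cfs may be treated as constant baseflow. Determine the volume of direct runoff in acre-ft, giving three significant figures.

V ≈ 21.2 acre-ft

Direct-runoff ordinates (Q − Q_b): 0.0, 0.4, 3.7, 10.3, 18.4, 18.4, 23.6, 31.7, 40.9, 50.7, 34.7, 23.8, 0.0 cfs.
ΣQ_DR = 256.6 cfs.
With Δt = 1 h = 3600 s, V = ΣQ_DR · Δt = 256.6 × 3600 = 9.24 × 10^5 ft³ = 21.2 acre-ft.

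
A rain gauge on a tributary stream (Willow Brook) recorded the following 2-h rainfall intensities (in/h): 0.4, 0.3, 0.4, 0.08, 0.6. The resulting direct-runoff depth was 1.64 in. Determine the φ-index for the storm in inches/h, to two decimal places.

φ ≈ 0.22 in/h

Only the 4 blocks with intensity above φ contribute runoff: 0.4, 0.3, 0.4, 0.6 in/h.
Σ(I−φ)·Δt = d  ⇒  (0.4+0.3+0.4+0.6 − 4φ)·2 = 1.64
φ = (1.700 − 1.64/2) / 4 = 0.22 in/h.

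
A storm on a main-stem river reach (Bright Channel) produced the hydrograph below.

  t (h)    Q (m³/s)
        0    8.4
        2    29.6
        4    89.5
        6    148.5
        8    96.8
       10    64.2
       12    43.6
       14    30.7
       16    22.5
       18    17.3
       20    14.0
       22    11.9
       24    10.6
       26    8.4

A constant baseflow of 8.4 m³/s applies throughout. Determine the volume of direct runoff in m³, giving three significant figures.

V ≈ 3.44 × 10^6 m³

Direct-runoff ordinates (Q − Q_b): 0.0, 21.2, 81.1, 140.1, 88.4, 55.8, 35.2, 22.3, 14.1, 8.9, 5.6, 3.5, 2.2, 0.0 m³/s.
ΣQ_DR = 478.4 m³/s.
With Δt = 2 h = 7200 s, V = ΣQ_DR · Δt = 478.4 × 7200 = 3.44 × 10^6 m³.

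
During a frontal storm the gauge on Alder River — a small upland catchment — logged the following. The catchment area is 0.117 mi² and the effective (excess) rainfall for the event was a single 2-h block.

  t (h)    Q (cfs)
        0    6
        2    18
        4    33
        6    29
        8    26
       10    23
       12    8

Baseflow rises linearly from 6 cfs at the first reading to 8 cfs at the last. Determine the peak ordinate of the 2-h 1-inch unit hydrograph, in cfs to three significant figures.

Direct runoff: 0.00, 11.67, 26.33, 22.00, 18.67, 15.33, 0.00 cfs; ΣQ_DR = 94.00 cfs, peak = 26.33 cfs.
Runoff depth d = ΣQ_DR·Δt / A = 94.00 × 7200 / (0.117 mi²) = 2.490 in.
The 1-inch UH is the DRH scaled by (1 in)/d, so U_p = 26.33 × 1/2.490 = 10.6 cfs.

U_p ≈ 10.6 cfs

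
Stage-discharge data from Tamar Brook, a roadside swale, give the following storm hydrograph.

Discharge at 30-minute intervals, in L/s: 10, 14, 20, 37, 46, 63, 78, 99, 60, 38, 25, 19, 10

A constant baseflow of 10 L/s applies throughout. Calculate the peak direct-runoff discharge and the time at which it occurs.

Subtracting baseflow gives direct-runoff ordinates: 0.0, 4.0, 10.0, 27.0, 36.0, 53.0, 68.0, 89.0, 50.0, 28.0, 15.0, 9.0, 0.0 L/s.
The maximum is 89.0 L/s, occurring at the reading for t = 3.5 h.

Q_p = 89.0 L/s at t = 3.5 h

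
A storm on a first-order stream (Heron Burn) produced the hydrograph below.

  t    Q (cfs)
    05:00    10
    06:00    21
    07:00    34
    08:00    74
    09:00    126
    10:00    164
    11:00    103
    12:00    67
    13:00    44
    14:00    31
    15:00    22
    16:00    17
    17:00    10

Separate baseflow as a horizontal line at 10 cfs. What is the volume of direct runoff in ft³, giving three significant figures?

V ≈ 2.13 × 10^6 ft³

Direct-runoff ordinates (Q − Q_b): 0.0, 11.0, 24.0, 64.0, 116.0, 154.0, 93.0, 57.0, 34.0, 21.0, 12.0, 7.0, 0.0 cfs.
ΣQ_DR = 593.0 cfs.
With Δt = 1 h = 3600 s, V = ΣQ_DR · Δt = 593.0 × 3600 = 2.13 × 10^6 ft³.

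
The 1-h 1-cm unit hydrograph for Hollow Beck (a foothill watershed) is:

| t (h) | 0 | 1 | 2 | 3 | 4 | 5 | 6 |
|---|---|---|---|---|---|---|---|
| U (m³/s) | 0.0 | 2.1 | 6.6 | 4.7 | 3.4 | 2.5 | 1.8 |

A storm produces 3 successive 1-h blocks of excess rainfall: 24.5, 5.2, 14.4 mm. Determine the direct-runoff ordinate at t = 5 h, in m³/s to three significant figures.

By discrete convolution, Q_j = Σ (P_i / 10 mm) · U_{j−i}.
At t = 5 h (j=5): Q = (24.5/10)·2.5 + (5.2/10)·3.4 + (14.4/10)·4.7 = 14.7 m³/s.

Q ≈ 14.7 m³/s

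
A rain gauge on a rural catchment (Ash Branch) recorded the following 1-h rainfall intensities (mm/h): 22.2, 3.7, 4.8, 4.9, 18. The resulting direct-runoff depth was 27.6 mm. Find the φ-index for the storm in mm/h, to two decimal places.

φ ≈ 6.30 mm/h

Only the 2 blocks with intensity above φ contribute runoff: 22.2, 18 mm/h.
Σ(I−φ)·Δt = d  ⇒  (22.2+18 − 2φ)·1 = 27.6
φ = (40.20 − 27.6/1) / 2 = 6.30 mm/h.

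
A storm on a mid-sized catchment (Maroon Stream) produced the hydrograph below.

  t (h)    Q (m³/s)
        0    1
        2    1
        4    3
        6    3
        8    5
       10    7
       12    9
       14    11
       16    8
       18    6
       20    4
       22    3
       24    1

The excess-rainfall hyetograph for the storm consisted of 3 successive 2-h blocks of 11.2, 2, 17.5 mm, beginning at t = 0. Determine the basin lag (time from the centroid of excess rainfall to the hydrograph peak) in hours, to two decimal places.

t_L ≈ 10.59 h

Centroid of excess rainfall: t_c = Σ P_i·t̄_i / ΣP_i = 3.4104 h (block centres at 1, 3, 5 h).
Hydrograph peak occurs at t = 14 h, so basin lag t_L = 14 − 3.4104 = 10.59 h.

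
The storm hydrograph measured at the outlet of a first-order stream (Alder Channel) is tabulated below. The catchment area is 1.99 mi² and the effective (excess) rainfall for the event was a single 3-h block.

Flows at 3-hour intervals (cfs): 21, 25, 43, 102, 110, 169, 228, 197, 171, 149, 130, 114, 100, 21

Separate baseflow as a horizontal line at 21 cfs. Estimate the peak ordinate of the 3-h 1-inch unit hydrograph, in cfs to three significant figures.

Direct runoff: 0.0, 4.0, 22.0, 81.0, 89.0, 148.0, 207.0, 176.0, 150.0, 128.0, 109.0, 93.0, 79.0, 0.0 cfs; ΣQ_DR = 1286 cfs, peak = 207.0 cfs.
Runoff depth d = ΣQ_DR·Δt / A = 1286 × 10800 / (1.99 mi²) = 3.004 in.
The 1-inch UH is the DRH scaled by (1 in)/d, so U_p = 207.0 × 1/3.004 = 68.9 cfs.

U_p ≈ 68.9 cfs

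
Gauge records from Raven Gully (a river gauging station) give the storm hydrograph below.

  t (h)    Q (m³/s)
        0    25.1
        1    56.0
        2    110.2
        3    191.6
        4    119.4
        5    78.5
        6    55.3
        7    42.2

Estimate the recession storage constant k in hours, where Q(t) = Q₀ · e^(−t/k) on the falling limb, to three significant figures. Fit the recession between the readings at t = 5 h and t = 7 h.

k ≈ 3.22 h

On the falling limb, Q drops from 78.5 to 42.2 m³/s between t = 5 h and t = 7 h (Δt = 2 h).
k = −Δt / ln(Q₂/Q₁) = −2 / ln(42.2/78.5) = 3.22 h.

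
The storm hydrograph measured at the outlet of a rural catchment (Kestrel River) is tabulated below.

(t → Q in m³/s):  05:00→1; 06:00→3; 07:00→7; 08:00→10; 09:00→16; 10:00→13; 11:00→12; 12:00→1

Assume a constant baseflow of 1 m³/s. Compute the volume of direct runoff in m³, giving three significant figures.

V ≈ 1.98 × 10^5 m³

Direct-runoff ordinates (Q − Q_b): 0.0, 2.0, 6.0, 9.0, 15.0, 12.0, 11.0, 0.0 m³/s.
ΣQ_DR = 55.00 m³/s.
With Δt = 1 h = 3600 s, V = ΣQ_DR · Δt = 55.00 × 3600 = 1.98 × 10^5 m³.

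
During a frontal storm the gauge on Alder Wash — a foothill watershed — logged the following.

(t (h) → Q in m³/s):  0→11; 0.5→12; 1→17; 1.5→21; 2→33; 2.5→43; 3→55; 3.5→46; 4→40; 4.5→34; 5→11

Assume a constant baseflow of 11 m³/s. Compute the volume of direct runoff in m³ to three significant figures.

Direct-runoff ordinates (Q − Q_b): 0.0, 1.0, 6.0, 10.0, 22.0, 32.0, 44.0, 35.0, 29.0, 23.0, 0.0 m³/s.
ΣQ_DR = 202.0 m³/s.
With Δt = 0.5 h = 1800 s, V = ΣQ_DR · Δt = 202.0 × 1800 = 3.64 × 10^5 m³.

V ≈ 3.64 × 10^5 m³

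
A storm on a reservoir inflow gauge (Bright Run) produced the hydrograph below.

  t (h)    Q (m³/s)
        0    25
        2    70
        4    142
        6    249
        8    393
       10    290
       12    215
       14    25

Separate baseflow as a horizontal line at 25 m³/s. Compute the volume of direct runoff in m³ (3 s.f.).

V ≈ 8.70 × 10^6 m³

Direct-runoff ordinates (Q − Q_b): 0.0, 45.0, 117.0, 224.0, 368.0, 265.0, 190.0, 0.0 m³/s.
ΣQ_DR = 1209 m³/s.
With Δt = 2 h = 7200 s, V = ΣQ_DR · Δt = 1209 × 7200 = 8.70 × 10^6 m³.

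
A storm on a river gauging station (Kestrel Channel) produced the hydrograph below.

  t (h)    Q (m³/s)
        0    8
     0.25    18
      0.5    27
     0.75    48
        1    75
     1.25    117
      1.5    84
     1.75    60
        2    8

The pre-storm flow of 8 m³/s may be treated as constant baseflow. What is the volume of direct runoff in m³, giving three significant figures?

V ≈ 3.36 × 10^5 m³

Direct-runoff ordinates (Q − Q_b): 0.0, 10.0, 19.0, 40.0, 67.0, 109.0, 76.0, 52.0, 0.0 m³/s.
ΣQ_DR = 373.0 m³/s.
With Δt = 0.25 h = 900 s, V = ΣQ_DR · Δt = 373.0 × 900 = 3.36 × 10^5 m³.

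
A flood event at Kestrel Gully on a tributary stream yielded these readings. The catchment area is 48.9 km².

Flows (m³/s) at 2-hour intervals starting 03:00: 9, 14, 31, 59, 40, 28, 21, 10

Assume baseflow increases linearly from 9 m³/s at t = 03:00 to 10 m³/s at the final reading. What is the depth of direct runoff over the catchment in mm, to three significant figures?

Direct runoff: 0.00, 4.86, 21.71, 49.57, 30.43, 18.29, 11.14, 0.00 m³/s; ΣQ_DR = 136.0 m³/s.
V = ΣQ_DR · Δt = 136.0 × 7200 s = 9.792 × 10^5 m³.
Over A = 48.9 km², depth = V / A = 20.0 mm.

d ≈ 20.0 mm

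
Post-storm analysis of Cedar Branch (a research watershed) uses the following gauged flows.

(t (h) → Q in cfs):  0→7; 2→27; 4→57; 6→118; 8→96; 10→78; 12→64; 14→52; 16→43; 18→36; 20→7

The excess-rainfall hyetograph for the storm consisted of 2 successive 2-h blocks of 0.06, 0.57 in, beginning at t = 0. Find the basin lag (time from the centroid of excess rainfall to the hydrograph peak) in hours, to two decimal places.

t_L ≈ 3.19 h

Centroid of excess rainfall: t_c = Σ P_i·t̄_i / ΣP_i = 2.8095 h (block centres at 1, 3 h).
Hydrograph peak occurs at t = 6 h, so basin lag t_L = 6 − 2.8095 = 3.19 h.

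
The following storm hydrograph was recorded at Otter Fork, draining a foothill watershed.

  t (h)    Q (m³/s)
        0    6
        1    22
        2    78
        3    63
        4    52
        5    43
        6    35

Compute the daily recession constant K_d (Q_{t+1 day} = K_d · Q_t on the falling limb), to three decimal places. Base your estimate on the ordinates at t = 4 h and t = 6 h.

Between t = 4 h and t = 6 h the flow falls from 52 to 35 m³/s over 2×1 h = 2 h.
Per-interval ratio K = (35/52)^(1/2) = 0.8204; K_d = K^(24/1) = 0.009.

K_d ≈ 0.009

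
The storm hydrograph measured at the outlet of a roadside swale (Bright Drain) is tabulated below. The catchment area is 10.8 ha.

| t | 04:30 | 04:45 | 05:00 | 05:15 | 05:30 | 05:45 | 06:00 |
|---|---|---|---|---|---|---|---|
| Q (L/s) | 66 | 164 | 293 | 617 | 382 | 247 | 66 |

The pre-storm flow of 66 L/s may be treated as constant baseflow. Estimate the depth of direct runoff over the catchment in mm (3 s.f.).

Direct runoff: 0.0, 98.0, 227.0, 551.0, 316.0, 181.0, 0.0 L/s; ΣQ_DR = 1373 L/s.
V = ΣQ_DR · Δt = 1373 × 900 s = 1.236 × 10^6 L.
Over A = 10.8 ha, depth = V / A = 11.4 mm.

d ≈ 11.4 mm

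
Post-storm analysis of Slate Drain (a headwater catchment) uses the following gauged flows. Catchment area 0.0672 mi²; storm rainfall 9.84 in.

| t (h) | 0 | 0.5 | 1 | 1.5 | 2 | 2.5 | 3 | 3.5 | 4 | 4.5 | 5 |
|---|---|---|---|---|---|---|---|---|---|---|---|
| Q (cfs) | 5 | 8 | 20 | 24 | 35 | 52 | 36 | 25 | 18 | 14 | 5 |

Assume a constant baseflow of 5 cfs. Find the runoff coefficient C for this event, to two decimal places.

C ≈ 0.22

ΣQ_DR = 187.0 cfs; V = ΣQ_DR·Δt = 3.366 × 10^5 ft³.
Runoff depth d = V / A = 2.156 in.
C = d / P = 2.156 / 9.84 = 0.22.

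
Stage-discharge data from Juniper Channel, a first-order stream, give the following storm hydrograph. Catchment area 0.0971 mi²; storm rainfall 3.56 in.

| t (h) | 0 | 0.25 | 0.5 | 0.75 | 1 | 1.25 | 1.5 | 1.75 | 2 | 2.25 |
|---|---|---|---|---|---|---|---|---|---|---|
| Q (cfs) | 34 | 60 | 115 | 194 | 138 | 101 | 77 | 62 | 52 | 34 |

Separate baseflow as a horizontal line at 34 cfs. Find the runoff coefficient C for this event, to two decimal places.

ΣQ_DR = 527.0 cfs; V = ΣQ_DR·Δt = 4.743 × 10^5 ft³.
Runoff depth d = V / A = 2.103 in.
C = d / P = 2.103 / 3.56 = 0.59.

C ≈ 0.59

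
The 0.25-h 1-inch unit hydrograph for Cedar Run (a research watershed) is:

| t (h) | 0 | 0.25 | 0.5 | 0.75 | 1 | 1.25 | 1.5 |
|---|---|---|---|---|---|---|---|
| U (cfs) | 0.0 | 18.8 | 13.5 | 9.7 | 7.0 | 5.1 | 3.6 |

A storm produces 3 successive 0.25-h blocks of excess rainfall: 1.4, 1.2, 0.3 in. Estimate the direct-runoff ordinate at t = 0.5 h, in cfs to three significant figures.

Q ≈ 41.5 cfs

By discrete convolution, Q_j = Σ (P_i / 1 in) · U_{j−i}.
At t = 0.5 h (j=2): Q = (1.4/1)·13.5 + (1.2/1)·18.8 + (0.3/1)·0.0 = 41.5 cfs.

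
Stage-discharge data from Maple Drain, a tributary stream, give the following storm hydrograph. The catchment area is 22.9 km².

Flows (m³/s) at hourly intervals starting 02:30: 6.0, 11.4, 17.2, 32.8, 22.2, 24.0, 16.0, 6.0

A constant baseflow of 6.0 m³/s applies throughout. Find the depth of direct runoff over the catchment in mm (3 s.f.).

Direct runoff: 0.0, 5.4, 11.2, 26.8, 16.2, 18.0, 10.0, 0.0 m³/s; ΣQ_DR = 87.60 m³/s.
V = ΣQ_DR · Δt = 87.60 × 3600 s = 3.154 × 10^5 m³.
Over A = 22.9 km², depth = V / A = 13.8 mm.

d ≈ 13.8 mm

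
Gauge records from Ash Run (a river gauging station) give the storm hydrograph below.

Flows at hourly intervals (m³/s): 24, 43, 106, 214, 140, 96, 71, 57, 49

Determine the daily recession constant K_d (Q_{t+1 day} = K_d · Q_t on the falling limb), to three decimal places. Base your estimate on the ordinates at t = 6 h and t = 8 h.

Between t = 6 h and t = 8 h the flow falls from 71 to 49 m³/s over 2×1 h = 2 h.
Per-interval ratio K = (49/71)^(1/2) = 0.8307; K_d = K^(24/1) = 0.012.

K_d ≈ 0.012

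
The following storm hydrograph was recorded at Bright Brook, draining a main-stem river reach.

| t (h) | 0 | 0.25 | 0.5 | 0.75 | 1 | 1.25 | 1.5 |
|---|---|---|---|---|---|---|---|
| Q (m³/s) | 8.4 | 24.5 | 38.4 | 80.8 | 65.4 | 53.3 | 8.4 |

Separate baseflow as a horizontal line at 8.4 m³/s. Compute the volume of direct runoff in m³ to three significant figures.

Direct-runoff ordinates (Q − Q_b): 0.0, 16.1, 30.0, 72.4, 57.0, 44.9, 0.0 m³/s.
ΣQ_DR = 220.4 m³/s.
With Δt = 0.25 h = 900 s, V = ΣQ_DR · Δt = 220.4 × 900 = 1.98 × 10^5 m³.

V ≈ 1.98 × 10^5 m³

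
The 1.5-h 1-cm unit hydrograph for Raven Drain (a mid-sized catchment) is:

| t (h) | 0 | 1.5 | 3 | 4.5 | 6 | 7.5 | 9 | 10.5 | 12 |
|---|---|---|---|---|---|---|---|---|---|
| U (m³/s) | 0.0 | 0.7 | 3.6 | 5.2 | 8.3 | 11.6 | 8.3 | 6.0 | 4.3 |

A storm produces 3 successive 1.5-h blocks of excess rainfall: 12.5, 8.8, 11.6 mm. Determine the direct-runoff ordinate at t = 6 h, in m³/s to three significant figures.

Q ≈ 19.1 m³/s

By discrete convolution, Q_j = Σ (P_i / 10 mm) · U_{j−i}.
At t = 6 h (j=4): Q = (12.5/10)·8.3 + (8.8/10)·5.2 + (11.6/10)·3.6 = 19.1 m³/s.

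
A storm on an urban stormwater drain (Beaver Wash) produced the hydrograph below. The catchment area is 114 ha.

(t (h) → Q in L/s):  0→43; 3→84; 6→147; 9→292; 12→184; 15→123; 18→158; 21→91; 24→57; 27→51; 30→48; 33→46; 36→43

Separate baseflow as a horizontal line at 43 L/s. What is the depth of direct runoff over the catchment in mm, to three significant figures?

d ≈ 7.65 mm

Direct runoff: 0.0, 41.0, 104.0, 249.0, 141.0, 80.0, 115.0, 48.0, 14.0, 8.0, 5.0, 3.0, 0.0 L/s; ΣQ_DR = 808.0 L/s.
V = ΣQ_DR · Δt = 808.0 × 10800 s = 8.726 × 10^6 L.
Over A = 114 ha, depth = V / A = 7.65 mm.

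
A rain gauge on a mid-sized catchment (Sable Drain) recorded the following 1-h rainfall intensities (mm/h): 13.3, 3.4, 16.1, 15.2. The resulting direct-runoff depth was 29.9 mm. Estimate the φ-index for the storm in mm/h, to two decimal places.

Only the 3 blocks with intensity above φ contribute runoff: 13.3, 16.1, 15.2 mm/h.
Σ(I−φ)·Δt = d  ⇒  (13.3+16.1+15.2 − 3φ)·1 = 29.9
φ = (44.60 − 29.9/1) / 3 = 4.90 mm/h.

φ ≈ 4.90 mm/h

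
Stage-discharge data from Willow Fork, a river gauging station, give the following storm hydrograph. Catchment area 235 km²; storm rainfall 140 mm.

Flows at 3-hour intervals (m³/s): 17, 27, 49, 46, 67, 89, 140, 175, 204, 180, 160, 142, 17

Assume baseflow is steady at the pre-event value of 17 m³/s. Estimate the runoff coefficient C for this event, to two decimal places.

C ≈ 0.36

ΣQ_DR = 1092 m³/s; V = ΣQ_DR·Δt = 1.179 × 10^7 m³.
Runoff depth d = V / A = 50.19 mm.
C = d / P = 50.19 / 140 = 0.36.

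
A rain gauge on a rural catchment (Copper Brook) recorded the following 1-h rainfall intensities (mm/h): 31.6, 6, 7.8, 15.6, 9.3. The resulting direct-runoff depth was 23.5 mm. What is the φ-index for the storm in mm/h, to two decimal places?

Only the 2 blocks with intensity above φ contribute runoff: 31.6, 15.6 mm/h.
Σ(I−φ)·Δt = d  ⇒  (31.6+15.6 − 2φ)·1 = 23.5
φ = (47.20 − 23.5/1) / 2 = 11.85 mm/h.

φ ≈ 11.85 mm/h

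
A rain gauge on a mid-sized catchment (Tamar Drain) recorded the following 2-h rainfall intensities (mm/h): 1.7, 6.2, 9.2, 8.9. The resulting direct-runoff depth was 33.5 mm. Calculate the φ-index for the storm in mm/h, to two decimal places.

Only the 3 blocks with intensity above φ contribute runoff: 6.2, 9.2, 8.9 mm/h.
Σ(I−φ)·Δt = d  ⇒  (6.2+9.2+8.9 − 3φ)·2 = 33.5
φ = (24.30 − 33.5/2) / 3 = 2.52 mm/h.

φ ≈ 2.52 mm/h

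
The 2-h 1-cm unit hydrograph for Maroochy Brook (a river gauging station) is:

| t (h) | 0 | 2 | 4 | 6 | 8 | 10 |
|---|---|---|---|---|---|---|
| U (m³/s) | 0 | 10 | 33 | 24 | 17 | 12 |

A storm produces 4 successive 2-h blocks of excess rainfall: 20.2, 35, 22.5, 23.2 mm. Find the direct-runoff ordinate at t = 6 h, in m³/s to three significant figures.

Q ≈ 186 m³/s

By discrete convolution, Q_j = Σ (P_i / 10 mm) · U_{j−i}.
At t = 6 h (j=3): Q = (20.2/10)·24 + (35/10)·33 + (22.5/10)·10 + (23.2/10)·0 = 186 m³/s.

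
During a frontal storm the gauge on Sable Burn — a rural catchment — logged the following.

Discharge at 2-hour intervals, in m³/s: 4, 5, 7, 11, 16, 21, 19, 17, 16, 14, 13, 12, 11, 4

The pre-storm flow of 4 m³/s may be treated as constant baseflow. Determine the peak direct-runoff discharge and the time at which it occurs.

Subtracting baseflow gives direct-runoff ordinates: 0.0, 1.0, 3.0, 7.0, 12.0, 17.0, 15.0, 13.0, 12.0, 10.0, 9.0, 8.0, 7.0, 0.0 m³/s.
The maximum is 17.0 m³/s, occurring at the reading for t = 10 h.

Q_p = 17.0 m³/s at t = 10 h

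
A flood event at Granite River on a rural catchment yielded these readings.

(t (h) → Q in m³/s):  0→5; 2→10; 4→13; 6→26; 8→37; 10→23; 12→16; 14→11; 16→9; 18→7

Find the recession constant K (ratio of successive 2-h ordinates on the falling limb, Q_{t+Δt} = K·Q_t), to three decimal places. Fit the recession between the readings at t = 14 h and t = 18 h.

Using the recession-limb readings at t = 14 h and t = 18 h: Q falls from 11 to 7 m³/s over 2 intervals.
K = (Q₂/Q₁)^(1/2) = (7/11)^(1/2) = 0.798.

K ≈ 0.798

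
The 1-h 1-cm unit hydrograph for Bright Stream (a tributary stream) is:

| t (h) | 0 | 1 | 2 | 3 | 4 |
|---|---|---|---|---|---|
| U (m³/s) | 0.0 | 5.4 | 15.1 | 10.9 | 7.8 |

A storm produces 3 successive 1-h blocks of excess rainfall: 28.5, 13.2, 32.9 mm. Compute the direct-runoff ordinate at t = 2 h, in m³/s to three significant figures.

Q ≈ 50.2 m³/s

By discrete convolution, Q_j = Σ (P_i / 10 mm) · U_{j−i}.
At t = 2 h (j=2): Q = (28.5/10)·15.1 + (13.2/10)·5.4 + (32.9/10)·0.0 = 50.2 m³/s.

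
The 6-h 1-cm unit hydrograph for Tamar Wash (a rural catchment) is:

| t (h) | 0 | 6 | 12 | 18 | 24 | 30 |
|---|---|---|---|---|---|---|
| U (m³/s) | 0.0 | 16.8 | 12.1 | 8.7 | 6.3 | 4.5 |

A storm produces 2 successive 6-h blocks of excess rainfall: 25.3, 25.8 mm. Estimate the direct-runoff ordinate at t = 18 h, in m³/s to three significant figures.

Q ≈ 53.2 m³/s

By discrete convolution, Q_j = Σ (P_i / 10 mm) · U_{j−i}.
At t = 18 h (j=3): Q = (25.3/10)·8.7 + (25.8/10)·12.1 = 53.2 m³/s.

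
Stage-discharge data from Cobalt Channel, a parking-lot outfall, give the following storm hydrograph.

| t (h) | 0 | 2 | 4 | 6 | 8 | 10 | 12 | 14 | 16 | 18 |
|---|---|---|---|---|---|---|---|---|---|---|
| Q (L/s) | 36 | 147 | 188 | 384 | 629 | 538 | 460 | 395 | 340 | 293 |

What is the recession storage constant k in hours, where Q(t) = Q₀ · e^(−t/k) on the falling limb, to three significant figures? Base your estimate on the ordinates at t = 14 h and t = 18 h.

k ≈ 13.4 h

On the falling limb, Q drops from 395 to 293 L/s between t = 14 h and t = 18 h (Δt = 4 h).
k = −Δt / ln(Q₂/Q₁) = −4 / ln(293/395) = 13.4 h.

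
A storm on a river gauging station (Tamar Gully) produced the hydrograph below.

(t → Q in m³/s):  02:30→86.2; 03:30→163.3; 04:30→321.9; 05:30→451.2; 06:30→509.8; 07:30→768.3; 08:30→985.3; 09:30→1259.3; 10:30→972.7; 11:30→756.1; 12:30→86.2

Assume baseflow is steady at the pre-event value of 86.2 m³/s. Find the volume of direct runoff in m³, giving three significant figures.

Direct-runoff ordinates (Q − Q_b): 0.0, 77.1, 235.7, 365.0, 423.6, 682.1, 899.1, 1173.1, 886.5, 669.9, 0.0 m³/s.
ΣQ_DR = 5412 m³/s.
With Δt = 1 h = 3600 s, V = ΣQ_DR · Δt = 5412 × 3600 = 1.95 × 10^7 m³.

V ≈ 1.95 × 10^7 m³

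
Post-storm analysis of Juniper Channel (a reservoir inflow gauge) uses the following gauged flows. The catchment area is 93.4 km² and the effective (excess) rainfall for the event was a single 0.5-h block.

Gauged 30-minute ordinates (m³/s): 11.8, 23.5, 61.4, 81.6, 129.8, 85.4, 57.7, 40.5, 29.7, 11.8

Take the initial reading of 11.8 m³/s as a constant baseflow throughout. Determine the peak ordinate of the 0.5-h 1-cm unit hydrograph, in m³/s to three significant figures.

U_p ≈ 147 m³/s

Direct runoff: 0.0, 11.7, 49.6, 69.8, 118.0, 73.6, 45.9, 28.7, 17.9, 0.0 m³/s; ΣQ_DR = 415.2 m³/s, peak = 118.0 m³/s.
Runoff depth d = ΣQ_DR·Δt / A = 415.2 × 1800 / (93.4 km²) = 8.002 mm.
The 1-cm UH is the DRH scaled by (10 mm)/d, so U_p = 118.0 × 10/8.002 = 147 m³/s.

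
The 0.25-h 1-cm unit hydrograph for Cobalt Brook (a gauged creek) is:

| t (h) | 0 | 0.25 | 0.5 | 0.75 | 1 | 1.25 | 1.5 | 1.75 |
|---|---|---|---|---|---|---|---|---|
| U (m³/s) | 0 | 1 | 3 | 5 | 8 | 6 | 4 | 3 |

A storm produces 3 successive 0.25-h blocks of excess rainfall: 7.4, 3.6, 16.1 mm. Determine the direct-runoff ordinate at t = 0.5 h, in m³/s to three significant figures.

Q ≈ 2.58 m³/s

By discrete convolution, Q_j = Σ (P_i / 10 mm) · U_{j−i}.
At t = 0.5 h (j=2): Q = (7.4/10)·3 + (3.6/10)·1 + (16.1/10)·0 = 2.58 m³/s.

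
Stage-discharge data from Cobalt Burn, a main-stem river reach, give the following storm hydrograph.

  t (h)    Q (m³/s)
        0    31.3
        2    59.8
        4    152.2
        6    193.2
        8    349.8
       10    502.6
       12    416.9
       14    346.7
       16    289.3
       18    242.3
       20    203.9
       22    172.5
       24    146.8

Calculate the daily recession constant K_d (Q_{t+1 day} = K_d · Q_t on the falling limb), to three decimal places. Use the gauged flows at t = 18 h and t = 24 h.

Between t = 18 h and t = 24 h the flow falls from 242.3 to 146.8 m³/s over 3×2 h = 6 h.
Per-interval ratio K = (146.8/242.3)^(1/3) = 0.8462; K_d = K^(24/2) = 0.135.

K_d ≈ 0.135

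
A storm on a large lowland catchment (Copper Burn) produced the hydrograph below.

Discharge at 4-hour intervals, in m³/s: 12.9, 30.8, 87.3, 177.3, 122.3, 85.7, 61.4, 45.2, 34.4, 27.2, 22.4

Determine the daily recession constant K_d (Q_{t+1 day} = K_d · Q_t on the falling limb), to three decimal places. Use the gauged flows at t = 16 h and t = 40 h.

K_d ≈ 0.183

Between t = 16 h and t = 40 h the flow falls from 122.3 to 22.4 m³/s over 6×4 h = 24 h.
Per-interval ratio K = (22.4/122.3)^(1/6) = 0.7536; K_d = K^(24/4) = 0.183.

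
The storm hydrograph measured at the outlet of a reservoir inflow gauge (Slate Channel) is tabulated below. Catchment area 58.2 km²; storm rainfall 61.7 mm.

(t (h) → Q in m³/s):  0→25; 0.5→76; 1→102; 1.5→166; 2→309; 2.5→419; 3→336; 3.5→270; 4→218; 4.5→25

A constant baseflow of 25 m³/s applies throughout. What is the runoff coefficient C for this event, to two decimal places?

C ≈ 0.85

ΣQ_DR = 1696 m³/s; V = ΣQ_DR·Δt = 3.053 × 10^6 m³.
Runoff depth d = V / A = 52.45 mm.
C = d / P = 52.45 / 61.7 = 0.85.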